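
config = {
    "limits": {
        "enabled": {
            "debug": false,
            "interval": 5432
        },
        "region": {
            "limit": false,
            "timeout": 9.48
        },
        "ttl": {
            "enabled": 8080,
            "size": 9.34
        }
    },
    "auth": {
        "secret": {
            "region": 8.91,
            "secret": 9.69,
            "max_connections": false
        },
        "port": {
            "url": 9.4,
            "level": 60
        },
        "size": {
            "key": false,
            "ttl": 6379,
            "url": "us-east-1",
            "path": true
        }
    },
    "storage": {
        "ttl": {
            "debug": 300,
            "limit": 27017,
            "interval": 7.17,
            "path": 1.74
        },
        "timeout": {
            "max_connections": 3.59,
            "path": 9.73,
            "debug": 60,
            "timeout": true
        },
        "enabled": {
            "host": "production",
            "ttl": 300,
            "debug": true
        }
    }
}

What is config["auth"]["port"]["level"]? 60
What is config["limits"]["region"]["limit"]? False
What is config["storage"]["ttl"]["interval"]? 7.17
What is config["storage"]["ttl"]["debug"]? 300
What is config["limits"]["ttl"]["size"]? 9.34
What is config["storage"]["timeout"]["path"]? 9.73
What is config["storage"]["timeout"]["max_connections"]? 3.59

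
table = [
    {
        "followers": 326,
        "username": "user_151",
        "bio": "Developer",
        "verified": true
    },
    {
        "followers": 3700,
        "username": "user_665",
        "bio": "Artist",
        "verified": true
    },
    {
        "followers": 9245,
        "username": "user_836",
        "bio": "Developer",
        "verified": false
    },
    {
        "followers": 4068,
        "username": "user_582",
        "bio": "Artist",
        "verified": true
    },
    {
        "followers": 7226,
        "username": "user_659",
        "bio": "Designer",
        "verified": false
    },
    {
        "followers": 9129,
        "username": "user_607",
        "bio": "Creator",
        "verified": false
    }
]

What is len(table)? 6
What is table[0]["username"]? "user_151"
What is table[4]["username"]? "user_659"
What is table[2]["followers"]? 9245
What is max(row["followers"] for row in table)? 9245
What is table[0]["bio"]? "Developer"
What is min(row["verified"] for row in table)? False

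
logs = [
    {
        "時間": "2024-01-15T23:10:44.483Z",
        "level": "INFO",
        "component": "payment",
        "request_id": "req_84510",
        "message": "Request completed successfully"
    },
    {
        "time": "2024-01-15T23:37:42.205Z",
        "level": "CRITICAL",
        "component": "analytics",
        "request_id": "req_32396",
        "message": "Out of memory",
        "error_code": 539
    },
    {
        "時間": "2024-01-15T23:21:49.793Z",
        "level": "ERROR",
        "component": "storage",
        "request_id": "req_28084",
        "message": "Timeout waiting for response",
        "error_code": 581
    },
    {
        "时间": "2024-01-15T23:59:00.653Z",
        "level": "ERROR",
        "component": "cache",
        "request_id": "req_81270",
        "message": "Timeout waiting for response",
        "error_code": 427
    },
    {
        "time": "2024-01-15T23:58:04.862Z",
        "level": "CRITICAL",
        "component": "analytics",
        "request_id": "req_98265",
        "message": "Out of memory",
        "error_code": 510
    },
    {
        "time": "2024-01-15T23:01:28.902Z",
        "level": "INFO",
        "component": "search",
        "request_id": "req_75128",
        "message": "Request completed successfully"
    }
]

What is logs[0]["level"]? "INFO"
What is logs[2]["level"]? "ERROR"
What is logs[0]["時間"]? "2024-01-15T23:10:44.483Z"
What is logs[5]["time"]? "2024-01-15T23:01:28.902Z"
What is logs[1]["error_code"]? 539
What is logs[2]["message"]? "Timeout waiting for response"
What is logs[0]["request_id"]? "req_84510"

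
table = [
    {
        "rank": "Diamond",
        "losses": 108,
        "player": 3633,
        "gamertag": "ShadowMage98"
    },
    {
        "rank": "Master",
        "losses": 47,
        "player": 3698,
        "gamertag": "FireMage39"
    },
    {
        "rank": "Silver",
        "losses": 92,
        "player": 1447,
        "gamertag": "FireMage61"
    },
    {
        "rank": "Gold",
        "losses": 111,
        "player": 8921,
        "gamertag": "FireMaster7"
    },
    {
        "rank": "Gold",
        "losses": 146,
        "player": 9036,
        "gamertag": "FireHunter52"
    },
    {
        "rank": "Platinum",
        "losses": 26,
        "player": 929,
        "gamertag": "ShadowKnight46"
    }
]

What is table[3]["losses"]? 111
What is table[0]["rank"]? "Diamond"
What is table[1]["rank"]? "Master"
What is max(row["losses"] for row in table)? 146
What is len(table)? 6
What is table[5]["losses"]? 26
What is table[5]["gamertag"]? "ShadowKnight46"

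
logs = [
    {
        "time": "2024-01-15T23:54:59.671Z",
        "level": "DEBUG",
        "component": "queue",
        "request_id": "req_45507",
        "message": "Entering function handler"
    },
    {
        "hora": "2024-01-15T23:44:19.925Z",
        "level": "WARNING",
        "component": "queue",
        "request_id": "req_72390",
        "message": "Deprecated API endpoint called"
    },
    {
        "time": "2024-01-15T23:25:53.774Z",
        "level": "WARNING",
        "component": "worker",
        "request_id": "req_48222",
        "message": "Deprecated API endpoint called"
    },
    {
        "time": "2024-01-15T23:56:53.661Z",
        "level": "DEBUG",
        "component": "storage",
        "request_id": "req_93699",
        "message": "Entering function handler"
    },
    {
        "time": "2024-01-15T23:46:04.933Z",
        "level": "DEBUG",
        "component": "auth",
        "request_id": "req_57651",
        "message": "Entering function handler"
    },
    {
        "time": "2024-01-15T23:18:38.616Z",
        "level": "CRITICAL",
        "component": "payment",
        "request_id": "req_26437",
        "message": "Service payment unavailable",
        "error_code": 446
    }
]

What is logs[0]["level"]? "DEBUG"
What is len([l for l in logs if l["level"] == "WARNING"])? 2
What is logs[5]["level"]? "CRITICAL"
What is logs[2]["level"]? "WARNING"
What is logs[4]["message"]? "Entering function handler"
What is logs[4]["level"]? "DEBUG"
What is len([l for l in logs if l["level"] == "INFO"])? 0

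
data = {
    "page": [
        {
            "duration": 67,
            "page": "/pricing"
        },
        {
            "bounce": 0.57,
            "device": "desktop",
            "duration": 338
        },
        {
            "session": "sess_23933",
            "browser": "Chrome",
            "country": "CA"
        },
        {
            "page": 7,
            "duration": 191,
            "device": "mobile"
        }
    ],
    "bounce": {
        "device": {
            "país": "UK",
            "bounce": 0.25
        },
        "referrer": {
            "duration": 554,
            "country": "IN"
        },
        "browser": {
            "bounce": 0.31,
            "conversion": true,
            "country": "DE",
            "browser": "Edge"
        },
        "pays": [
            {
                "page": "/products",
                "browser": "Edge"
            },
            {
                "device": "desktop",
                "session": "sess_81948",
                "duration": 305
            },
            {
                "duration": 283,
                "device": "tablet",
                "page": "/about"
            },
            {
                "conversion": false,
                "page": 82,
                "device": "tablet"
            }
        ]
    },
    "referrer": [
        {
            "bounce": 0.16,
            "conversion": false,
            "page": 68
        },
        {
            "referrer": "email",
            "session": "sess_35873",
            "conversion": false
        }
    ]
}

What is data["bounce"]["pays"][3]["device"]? "tablet"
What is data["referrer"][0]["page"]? 68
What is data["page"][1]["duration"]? 338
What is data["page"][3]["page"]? 7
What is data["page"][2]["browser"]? "Chrome"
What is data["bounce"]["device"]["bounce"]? 0.25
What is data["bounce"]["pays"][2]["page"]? "/about"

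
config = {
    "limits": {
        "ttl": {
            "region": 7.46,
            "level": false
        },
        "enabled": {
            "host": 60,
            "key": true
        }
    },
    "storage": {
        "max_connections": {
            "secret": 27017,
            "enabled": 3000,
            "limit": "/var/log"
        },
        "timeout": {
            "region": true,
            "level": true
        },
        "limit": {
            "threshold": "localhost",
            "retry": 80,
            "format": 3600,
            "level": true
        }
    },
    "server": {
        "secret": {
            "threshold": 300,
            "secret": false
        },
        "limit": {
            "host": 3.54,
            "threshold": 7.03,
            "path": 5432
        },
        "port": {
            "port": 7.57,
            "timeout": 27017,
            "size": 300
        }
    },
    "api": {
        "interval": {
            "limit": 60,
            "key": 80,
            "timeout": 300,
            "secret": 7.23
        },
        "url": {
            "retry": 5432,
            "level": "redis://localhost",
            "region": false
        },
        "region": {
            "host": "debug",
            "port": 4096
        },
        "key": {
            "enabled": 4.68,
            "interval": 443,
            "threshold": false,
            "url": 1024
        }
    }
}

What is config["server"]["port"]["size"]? 300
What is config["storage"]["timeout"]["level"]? True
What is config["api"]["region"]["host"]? "debug"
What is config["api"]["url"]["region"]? False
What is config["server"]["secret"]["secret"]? False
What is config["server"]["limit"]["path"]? 5432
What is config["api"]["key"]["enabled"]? 4.68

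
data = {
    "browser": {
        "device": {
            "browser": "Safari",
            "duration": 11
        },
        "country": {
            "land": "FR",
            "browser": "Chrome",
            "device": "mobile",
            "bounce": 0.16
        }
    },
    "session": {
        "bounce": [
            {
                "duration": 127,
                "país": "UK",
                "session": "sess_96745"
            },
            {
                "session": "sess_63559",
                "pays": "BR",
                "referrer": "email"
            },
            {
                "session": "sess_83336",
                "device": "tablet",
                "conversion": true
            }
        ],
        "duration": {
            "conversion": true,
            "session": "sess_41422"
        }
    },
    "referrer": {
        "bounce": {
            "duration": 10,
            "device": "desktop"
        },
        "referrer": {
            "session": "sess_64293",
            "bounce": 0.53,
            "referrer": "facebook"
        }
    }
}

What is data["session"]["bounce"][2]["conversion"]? True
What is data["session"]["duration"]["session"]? "sess_41422"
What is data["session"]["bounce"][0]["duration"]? 127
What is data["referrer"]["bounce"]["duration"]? 10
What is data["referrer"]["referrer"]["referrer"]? "facebook"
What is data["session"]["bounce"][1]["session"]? "sess_63559"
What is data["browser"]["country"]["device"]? "mobile"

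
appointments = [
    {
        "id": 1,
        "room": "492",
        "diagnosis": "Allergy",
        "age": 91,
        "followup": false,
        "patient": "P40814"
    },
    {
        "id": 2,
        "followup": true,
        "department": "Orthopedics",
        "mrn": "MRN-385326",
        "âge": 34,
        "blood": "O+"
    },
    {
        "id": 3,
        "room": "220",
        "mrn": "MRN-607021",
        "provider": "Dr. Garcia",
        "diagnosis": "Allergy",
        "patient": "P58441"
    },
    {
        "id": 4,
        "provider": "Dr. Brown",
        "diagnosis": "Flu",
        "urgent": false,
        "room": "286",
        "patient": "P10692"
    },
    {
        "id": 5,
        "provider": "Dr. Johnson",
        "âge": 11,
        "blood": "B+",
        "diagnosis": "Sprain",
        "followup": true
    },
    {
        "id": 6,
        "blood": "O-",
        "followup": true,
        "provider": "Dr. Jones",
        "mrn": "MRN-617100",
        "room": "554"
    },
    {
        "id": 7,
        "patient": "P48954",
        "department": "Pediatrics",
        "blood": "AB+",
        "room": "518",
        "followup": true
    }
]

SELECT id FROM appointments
[1, 2, 3, 4, 5, 6, 7]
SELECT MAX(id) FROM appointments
7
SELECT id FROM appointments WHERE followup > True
[]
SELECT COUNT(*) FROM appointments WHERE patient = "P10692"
1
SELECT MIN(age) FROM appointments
91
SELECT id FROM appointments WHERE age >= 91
[1]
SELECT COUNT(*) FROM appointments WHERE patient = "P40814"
1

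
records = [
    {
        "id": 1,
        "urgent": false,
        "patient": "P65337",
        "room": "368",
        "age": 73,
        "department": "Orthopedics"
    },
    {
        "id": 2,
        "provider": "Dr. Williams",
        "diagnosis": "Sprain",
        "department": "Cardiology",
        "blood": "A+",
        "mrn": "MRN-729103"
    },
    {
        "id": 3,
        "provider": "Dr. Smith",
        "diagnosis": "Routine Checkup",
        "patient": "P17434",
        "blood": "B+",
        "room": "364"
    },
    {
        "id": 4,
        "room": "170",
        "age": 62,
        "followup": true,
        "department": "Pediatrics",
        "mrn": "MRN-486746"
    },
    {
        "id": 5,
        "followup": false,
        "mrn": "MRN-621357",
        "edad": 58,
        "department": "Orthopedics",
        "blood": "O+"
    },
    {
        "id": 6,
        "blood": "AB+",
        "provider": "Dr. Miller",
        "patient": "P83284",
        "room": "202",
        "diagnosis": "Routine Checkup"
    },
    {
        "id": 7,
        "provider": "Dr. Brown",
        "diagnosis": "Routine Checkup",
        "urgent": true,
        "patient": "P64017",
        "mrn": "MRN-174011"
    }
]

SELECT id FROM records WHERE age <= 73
[1, 4]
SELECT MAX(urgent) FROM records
True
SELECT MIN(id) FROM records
1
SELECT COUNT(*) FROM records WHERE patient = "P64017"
1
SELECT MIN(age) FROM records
62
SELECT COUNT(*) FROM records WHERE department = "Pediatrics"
1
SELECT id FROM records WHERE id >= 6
[6, 7]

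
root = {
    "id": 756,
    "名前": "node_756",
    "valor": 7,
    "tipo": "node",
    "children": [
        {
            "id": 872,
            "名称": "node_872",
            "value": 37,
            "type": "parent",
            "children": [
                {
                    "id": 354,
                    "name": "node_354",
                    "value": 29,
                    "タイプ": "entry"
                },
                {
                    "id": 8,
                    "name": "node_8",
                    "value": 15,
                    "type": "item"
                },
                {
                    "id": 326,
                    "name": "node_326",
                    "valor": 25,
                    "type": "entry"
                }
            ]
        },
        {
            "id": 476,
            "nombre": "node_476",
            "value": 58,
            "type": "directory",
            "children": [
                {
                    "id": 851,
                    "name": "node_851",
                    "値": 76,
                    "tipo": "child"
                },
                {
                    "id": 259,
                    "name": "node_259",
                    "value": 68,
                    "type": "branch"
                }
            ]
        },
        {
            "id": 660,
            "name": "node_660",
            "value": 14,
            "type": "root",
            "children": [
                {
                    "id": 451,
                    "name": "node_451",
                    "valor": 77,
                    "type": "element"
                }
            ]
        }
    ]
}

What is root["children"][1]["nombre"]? "node_476"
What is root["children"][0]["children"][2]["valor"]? 25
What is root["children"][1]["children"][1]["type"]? "branch"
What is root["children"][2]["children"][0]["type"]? "element"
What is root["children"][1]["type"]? "directory"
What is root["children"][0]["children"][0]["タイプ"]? "entry"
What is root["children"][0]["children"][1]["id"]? 8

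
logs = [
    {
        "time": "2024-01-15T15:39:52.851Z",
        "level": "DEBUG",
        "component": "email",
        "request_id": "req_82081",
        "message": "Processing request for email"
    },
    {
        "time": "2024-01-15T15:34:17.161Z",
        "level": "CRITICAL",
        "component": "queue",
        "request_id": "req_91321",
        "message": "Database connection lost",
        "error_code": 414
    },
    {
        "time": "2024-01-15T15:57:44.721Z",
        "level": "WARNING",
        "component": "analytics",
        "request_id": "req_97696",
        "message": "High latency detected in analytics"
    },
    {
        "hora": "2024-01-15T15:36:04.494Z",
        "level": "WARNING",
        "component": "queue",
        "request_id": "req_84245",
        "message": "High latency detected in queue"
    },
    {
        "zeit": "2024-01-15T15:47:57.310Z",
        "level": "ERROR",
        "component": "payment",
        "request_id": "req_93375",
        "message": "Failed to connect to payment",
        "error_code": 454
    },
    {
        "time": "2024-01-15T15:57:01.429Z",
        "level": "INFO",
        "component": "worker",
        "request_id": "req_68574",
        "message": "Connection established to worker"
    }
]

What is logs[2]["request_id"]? "req_97696"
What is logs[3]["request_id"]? "req_84245"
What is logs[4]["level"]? "ERROR"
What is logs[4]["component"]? "payment"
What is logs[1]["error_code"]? 414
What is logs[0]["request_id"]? "req_82081"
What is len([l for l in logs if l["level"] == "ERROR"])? 1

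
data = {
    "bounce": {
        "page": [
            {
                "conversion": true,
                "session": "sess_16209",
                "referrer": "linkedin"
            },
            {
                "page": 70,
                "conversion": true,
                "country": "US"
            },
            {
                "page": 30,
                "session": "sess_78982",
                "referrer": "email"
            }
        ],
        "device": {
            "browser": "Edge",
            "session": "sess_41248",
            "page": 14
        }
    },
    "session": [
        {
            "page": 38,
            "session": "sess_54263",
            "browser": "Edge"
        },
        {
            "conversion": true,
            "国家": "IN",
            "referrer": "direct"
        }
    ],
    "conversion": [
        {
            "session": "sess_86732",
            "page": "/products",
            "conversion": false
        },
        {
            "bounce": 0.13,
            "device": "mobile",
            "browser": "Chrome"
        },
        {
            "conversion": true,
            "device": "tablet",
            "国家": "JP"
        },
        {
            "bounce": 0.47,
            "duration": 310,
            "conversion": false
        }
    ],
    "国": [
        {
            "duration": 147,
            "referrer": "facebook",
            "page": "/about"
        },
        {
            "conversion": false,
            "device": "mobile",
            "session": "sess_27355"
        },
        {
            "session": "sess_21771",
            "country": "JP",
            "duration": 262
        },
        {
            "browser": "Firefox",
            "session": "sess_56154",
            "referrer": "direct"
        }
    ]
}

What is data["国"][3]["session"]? "sess_56154"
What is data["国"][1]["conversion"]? False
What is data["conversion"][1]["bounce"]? 0.13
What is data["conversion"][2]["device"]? "tablet"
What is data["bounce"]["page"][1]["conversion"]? True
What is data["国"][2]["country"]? "JP"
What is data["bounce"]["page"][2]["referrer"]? "email"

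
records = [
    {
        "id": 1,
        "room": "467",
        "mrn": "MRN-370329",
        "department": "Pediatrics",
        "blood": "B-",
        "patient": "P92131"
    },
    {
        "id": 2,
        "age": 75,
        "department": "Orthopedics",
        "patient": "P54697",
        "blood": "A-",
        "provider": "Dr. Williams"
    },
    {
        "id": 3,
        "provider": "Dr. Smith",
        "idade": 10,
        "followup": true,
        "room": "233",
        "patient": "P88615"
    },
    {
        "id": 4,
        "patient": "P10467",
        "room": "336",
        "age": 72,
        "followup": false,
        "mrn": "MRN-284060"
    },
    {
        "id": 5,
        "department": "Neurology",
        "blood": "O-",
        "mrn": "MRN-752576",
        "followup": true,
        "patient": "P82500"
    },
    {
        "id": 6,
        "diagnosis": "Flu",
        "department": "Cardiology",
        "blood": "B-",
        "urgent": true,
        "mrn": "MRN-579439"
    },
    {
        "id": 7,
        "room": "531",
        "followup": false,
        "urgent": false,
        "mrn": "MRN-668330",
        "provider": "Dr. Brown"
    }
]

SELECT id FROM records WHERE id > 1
[2, 3, 4, 5, 6, 7]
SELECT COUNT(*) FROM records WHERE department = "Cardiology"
1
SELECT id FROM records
[1, 2, 3, 4, 5, 6, 7]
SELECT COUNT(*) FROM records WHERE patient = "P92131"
1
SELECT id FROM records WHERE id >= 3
[3, 4, 5, 6, 7]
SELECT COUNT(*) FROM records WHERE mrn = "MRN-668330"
1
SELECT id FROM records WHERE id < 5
[1, 2, 3, 4]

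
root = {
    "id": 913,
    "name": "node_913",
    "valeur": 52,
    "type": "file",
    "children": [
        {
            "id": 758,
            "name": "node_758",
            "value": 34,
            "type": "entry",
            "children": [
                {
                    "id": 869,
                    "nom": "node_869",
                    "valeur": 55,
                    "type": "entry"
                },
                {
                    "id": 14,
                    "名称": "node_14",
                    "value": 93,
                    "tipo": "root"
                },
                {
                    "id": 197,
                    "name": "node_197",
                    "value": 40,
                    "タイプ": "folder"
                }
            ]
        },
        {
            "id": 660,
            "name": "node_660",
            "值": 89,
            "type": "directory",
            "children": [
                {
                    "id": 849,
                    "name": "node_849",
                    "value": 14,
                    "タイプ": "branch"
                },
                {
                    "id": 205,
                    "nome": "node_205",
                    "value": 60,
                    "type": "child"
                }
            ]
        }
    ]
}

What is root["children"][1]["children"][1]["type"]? "child"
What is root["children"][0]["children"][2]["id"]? 197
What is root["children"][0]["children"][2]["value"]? 40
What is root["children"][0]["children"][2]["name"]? "node_197"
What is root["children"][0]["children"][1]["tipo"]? "root"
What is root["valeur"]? 52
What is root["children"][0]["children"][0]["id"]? 869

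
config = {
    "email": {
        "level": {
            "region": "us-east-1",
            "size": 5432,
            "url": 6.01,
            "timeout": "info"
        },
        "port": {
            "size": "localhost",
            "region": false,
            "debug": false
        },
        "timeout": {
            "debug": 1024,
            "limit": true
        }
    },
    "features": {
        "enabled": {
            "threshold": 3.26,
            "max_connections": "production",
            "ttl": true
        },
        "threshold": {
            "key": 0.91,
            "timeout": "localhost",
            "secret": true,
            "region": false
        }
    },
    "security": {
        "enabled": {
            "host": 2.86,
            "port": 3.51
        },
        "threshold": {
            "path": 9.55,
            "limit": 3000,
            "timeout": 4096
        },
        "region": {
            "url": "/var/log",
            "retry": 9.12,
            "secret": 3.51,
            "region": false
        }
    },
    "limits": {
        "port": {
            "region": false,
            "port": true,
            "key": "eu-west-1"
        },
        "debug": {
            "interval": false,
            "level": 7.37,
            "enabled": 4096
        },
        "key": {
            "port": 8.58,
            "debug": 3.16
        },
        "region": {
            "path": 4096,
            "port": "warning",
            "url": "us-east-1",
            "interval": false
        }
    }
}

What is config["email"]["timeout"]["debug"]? 1024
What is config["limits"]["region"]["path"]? 4096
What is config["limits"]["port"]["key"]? "eu-west-1"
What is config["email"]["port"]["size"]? "localhost"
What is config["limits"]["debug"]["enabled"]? 4096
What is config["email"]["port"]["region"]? False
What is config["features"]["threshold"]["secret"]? True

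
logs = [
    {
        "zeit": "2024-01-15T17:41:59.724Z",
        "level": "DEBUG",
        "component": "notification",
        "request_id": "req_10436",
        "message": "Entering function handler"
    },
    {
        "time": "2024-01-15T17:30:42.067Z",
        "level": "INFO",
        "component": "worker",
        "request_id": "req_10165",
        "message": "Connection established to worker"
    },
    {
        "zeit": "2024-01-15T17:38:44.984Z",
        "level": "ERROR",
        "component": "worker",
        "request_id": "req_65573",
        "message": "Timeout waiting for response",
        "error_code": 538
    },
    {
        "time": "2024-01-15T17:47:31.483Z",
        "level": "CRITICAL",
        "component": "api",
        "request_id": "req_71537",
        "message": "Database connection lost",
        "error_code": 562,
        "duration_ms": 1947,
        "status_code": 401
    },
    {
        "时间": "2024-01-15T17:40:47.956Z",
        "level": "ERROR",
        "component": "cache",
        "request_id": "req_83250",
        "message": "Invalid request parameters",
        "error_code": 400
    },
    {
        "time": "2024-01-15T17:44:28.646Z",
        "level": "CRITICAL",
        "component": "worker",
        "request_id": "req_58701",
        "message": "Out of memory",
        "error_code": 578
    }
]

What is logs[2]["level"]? "ERROR"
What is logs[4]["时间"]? "2024-01-15T17:40:47.956Z"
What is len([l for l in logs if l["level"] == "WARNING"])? 0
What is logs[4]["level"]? "ERROR"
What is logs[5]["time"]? "2024-01-15T17:44:28.646Z"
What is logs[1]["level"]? "INFO"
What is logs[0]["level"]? "DEBUG"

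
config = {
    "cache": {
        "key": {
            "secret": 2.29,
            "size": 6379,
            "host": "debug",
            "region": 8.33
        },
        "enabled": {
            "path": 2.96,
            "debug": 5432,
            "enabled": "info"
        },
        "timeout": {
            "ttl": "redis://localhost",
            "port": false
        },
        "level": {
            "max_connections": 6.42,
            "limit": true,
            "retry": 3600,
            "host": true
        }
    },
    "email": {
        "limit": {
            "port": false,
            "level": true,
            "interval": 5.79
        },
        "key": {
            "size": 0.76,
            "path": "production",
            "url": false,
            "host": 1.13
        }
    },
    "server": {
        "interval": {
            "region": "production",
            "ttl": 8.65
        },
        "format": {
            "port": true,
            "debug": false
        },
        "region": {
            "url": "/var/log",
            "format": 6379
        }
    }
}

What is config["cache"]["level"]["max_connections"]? 6.42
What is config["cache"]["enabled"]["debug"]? 5432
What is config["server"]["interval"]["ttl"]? 8.65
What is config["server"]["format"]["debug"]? False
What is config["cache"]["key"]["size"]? 6379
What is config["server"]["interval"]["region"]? "production"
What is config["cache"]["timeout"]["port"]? False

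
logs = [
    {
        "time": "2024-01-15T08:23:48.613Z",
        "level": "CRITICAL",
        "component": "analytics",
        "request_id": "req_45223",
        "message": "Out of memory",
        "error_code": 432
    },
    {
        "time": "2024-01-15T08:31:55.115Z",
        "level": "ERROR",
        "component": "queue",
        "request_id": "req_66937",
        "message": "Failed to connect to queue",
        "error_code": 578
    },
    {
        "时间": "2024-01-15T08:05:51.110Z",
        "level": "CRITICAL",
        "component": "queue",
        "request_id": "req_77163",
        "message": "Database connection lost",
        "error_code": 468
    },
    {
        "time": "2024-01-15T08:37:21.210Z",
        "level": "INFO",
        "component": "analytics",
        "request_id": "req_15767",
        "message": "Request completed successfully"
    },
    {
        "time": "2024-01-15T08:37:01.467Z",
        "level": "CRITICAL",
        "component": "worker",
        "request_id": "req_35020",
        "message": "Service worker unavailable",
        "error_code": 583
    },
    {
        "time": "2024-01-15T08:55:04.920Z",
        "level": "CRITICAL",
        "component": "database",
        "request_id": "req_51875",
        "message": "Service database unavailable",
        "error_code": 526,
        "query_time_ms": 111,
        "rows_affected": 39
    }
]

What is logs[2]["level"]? "CRITICAL"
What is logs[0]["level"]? "CRITICAL"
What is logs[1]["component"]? "queue"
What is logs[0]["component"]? "analytics"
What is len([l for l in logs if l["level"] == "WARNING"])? 0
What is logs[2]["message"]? "Database connection lost"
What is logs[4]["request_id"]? "req_35020"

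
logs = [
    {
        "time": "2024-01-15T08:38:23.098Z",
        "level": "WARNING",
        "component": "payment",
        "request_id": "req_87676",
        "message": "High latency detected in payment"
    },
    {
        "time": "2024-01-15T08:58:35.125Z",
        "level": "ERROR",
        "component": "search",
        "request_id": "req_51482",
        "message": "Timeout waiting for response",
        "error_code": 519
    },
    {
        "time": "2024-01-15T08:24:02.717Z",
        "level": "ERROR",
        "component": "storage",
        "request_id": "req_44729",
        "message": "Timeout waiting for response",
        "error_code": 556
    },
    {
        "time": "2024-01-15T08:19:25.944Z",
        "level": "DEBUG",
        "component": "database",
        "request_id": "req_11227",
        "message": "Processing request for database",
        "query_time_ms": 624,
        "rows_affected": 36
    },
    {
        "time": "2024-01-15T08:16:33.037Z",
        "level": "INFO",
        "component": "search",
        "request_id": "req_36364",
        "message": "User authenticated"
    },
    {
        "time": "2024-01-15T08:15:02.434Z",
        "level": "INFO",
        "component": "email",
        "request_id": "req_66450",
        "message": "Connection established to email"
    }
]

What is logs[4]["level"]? "INFO"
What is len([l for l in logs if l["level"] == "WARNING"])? 1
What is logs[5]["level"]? "INFO"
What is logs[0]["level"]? "WARNING"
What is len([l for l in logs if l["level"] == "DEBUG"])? 1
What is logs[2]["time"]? "2024-01-15T08:24:02.717Z"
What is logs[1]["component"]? "search"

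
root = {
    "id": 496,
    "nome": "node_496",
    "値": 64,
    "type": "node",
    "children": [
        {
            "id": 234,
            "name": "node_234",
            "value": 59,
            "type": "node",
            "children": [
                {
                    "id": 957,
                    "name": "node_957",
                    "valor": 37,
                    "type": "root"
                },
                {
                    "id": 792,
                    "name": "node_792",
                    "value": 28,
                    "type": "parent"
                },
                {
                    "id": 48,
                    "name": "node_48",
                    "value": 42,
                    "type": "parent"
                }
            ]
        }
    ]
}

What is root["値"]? 64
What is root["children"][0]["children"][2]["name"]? "node_48"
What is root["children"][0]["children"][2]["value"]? 42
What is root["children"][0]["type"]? "node"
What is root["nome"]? "node_496"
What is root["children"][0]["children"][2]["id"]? 48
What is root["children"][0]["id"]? 234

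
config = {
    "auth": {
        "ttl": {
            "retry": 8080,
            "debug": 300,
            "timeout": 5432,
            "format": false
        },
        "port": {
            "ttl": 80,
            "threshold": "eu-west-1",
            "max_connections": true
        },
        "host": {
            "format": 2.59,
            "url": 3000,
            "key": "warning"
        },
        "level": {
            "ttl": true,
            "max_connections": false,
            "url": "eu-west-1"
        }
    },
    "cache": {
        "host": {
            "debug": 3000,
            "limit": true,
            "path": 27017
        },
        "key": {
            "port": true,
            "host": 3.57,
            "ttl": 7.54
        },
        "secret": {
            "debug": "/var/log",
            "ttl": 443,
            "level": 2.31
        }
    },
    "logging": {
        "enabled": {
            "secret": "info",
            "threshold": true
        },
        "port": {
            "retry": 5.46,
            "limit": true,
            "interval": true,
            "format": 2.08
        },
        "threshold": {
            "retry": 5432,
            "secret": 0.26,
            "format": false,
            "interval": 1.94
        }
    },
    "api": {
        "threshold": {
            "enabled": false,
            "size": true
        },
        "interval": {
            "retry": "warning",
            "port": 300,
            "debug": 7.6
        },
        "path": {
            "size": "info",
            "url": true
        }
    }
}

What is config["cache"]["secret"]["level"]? 2.31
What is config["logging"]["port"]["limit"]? True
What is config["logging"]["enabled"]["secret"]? "info"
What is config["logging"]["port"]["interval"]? True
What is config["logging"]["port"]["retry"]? 5.46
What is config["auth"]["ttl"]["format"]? False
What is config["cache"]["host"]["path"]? 27017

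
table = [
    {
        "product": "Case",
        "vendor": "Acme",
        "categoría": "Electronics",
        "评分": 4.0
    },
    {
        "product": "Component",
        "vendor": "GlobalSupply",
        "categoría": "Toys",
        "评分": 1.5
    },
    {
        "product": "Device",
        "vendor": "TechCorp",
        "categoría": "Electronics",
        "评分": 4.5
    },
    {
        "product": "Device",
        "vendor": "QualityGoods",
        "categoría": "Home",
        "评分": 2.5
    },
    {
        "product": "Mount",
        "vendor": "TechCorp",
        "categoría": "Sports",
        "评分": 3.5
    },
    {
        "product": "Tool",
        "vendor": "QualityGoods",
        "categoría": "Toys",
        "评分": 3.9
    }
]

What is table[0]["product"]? "Case"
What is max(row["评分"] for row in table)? 4.5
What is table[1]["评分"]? 1.5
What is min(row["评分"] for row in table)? 1.5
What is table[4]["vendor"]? "TechCorp"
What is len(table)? 6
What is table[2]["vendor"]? "TechCorp"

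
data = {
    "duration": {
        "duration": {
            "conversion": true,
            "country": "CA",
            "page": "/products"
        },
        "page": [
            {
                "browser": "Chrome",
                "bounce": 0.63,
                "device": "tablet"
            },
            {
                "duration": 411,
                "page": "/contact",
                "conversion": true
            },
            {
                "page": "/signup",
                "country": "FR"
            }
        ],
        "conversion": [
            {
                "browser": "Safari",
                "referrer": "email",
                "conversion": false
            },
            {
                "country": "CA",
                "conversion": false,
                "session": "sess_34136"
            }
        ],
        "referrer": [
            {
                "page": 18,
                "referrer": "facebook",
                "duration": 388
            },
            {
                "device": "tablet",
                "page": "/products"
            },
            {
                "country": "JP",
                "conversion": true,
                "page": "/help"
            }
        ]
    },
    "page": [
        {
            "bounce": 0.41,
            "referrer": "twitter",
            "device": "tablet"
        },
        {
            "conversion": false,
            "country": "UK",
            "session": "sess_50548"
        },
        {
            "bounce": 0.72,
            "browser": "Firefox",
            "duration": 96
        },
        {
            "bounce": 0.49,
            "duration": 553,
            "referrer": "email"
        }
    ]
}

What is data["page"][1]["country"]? "UK"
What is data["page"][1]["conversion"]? False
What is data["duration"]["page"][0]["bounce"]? 0.63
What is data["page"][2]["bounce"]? 0.72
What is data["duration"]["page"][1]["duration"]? 411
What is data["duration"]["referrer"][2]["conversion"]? True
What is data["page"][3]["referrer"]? "email"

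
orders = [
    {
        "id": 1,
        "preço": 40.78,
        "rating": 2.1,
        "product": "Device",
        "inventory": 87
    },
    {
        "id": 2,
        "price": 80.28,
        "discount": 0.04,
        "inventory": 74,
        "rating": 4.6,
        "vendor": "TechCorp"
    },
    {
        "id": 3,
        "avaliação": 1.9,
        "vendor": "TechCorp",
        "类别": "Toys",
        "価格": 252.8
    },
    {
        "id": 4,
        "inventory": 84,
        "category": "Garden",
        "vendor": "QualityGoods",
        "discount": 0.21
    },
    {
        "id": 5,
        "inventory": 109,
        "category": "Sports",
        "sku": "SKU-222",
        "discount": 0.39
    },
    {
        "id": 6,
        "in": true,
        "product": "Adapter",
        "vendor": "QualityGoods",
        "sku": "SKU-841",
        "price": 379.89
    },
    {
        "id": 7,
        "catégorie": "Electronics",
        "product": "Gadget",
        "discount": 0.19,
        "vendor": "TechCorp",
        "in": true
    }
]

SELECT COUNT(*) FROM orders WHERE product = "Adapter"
1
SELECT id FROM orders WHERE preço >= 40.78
[1]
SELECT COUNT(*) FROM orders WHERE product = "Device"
1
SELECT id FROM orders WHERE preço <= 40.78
[1]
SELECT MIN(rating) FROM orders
2.1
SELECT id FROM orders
[1, 2, 3, 4, 5, 6, 7]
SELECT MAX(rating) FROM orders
4.6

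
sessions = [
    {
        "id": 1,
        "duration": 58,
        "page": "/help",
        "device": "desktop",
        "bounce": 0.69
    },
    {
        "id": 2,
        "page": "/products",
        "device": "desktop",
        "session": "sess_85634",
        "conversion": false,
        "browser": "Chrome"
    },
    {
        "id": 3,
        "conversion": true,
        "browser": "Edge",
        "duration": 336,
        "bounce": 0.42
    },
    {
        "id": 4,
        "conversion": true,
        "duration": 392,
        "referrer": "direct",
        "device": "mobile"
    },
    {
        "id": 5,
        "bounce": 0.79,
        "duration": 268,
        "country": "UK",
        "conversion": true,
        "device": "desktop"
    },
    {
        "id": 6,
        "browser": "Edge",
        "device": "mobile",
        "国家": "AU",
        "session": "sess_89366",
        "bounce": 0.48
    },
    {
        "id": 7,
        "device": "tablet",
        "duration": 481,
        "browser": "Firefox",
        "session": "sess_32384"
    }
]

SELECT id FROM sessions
[1, 2, 3, 4, 5, 6, 7]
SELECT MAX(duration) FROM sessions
481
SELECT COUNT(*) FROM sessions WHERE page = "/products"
1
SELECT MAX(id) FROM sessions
7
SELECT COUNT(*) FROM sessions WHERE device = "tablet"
1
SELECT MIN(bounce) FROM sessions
0.42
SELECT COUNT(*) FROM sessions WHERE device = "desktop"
3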